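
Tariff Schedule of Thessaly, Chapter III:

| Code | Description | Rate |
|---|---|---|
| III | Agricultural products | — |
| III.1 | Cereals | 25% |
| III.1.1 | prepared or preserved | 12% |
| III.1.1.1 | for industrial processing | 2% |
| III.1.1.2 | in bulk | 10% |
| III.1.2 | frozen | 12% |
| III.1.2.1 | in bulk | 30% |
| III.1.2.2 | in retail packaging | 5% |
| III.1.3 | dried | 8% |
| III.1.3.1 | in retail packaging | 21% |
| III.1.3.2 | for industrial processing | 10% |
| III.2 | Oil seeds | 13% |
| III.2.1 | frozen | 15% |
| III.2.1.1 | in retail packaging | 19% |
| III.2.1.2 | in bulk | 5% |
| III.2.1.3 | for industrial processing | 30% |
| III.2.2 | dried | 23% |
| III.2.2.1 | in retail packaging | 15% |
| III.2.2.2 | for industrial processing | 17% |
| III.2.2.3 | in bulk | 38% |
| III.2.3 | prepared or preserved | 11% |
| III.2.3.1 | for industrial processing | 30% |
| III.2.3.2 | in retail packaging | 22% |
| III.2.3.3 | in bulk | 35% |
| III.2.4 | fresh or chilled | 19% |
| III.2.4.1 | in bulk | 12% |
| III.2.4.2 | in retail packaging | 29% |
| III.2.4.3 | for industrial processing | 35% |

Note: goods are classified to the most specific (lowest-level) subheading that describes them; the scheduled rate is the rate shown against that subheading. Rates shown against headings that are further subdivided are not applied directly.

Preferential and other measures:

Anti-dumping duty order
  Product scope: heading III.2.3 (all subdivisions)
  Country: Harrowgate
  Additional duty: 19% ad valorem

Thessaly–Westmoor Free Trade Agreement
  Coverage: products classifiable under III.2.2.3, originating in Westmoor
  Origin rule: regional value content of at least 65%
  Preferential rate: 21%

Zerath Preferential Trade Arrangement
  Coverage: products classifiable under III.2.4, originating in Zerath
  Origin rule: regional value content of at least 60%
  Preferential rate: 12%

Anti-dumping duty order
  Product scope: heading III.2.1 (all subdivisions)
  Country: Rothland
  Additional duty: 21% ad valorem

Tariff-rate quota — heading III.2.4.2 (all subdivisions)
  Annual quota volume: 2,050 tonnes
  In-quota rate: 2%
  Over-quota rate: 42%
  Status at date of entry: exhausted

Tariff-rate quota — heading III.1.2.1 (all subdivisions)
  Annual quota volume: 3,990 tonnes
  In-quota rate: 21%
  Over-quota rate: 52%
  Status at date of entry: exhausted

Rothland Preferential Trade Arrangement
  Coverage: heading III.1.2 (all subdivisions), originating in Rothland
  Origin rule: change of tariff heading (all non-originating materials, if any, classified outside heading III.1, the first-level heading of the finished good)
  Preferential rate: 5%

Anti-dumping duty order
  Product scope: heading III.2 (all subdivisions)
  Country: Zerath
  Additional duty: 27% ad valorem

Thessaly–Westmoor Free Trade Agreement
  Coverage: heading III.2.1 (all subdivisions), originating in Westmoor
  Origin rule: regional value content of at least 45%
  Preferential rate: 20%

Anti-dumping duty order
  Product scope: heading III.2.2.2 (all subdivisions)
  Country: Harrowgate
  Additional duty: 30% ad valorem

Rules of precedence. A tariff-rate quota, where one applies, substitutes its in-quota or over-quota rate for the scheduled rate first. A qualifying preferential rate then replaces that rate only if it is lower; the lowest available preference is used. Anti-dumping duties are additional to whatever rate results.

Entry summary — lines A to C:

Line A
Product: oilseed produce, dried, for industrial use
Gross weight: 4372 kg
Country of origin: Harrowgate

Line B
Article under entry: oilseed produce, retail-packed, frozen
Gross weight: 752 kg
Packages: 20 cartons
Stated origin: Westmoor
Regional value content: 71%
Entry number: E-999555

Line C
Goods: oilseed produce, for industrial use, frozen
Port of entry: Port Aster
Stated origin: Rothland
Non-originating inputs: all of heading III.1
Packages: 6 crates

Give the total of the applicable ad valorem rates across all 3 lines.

Line A: oilseed → III.2; dried → III.2.2; for industrial use → III.2.2.2. Scheduled 17%. anti-dumping (Harrowgate, III.2.2.2): +30%; total 17% + 30% = 47%. → 47%.
Line B: oilseed → III.2; frozen → III.2.1; retail-packed → III.2.1.1. Scheduled 19%. Westmoor agreement on III.2.2.3: III.2.1.1 not covered; Westmoor agreement on III.2.1: RVC ≥ 45% → 20% available; preference 20% not lower than 19% → no reduction. → 19%.
Line C: oilseed → III.2; frozen → III.2.1; for industrial use → III.2.1.3. Scheduled 30%. Rothland agreement on III.1.2: III.2.1.3 not covered; anti-dumping (Rothland, III.2.1): +21%; total 30% + 21% = 51%. → 51%.
Sum: 47% + 19% + 51% = 117%.

117%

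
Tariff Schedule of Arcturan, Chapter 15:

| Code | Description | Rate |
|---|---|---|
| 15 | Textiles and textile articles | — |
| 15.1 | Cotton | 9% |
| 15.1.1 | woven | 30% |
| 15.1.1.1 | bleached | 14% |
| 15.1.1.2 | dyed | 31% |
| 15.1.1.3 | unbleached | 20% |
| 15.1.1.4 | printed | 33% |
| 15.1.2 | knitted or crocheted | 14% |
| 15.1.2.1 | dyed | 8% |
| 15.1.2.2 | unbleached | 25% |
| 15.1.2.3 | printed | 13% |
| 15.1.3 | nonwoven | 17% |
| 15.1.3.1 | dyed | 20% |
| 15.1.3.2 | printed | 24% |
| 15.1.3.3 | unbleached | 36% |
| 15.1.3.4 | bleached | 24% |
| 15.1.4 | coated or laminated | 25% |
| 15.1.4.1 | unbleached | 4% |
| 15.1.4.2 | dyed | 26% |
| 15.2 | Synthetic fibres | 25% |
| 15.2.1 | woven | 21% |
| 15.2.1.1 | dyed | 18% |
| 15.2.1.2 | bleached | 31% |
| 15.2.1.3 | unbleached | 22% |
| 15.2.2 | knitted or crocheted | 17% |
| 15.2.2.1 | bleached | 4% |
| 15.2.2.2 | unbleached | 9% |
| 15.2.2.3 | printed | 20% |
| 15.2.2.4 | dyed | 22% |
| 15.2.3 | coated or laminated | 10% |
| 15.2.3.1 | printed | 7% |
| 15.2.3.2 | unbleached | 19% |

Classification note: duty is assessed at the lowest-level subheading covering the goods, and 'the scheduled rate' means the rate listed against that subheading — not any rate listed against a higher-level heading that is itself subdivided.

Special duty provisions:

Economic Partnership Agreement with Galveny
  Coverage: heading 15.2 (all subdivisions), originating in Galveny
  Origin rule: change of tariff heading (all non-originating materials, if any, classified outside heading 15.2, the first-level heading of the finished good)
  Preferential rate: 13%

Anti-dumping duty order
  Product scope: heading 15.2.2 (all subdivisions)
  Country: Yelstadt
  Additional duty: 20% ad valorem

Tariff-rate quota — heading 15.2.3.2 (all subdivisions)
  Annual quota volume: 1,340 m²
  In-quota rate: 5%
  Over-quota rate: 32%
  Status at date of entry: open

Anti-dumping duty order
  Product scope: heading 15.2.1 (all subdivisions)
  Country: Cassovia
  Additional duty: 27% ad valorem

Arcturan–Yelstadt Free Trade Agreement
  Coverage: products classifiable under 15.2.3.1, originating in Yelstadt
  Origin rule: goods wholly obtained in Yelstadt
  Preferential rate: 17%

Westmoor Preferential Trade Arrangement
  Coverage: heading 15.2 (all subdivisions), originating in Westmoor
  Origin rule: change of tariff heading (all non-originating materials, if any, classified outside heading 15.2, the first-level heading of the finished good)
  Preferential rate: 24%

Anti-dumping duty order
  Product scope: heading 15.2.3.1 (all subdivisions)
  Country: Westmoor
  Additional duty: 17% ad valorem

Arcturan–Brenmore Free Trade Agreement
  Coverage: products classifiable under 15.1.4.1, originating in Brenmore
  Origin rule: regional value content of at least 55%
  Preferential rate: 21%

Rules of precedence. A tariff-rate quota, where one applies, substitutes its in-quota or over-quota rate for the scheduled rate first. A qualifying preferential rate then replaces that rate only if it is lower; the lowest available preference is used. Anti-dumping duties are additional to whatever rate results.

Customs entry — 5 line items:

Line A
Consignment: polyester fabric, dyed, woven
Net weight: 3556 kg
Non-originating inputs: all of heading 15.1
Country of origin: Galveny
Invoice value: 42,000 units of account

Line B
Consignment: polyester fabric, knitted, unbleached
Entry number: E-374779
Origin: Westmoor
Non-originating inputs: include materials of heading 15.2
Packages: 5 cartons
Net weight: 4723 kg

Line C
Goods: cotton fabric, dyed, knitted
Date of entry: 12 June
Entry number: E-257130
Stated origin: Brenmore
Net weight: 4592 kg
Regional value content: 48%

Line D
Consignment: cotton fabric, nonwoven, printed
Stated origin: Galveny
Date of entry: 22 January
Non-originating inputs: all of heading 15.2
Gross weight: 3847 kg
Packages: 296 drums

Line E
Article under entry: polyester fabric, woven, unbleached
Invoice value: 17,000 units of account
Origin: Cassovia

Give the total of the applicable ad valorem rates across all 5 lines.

Line A: polyester → 15.2; woven → 15.2.1; dyed → 15.2.1.1. Scheduled 18%. Galveny agreement on 15.2: CTH met → 13% available; preferential 13%. → 13%.
Line B: polyester → 15.2; knitted → 15.2.2; unbleached → 15.2.2.2. Scheduled 9%. Westmoor agreement on 15.2: CTH not met. → 9%.
Line C: cotton → 15.1; knitted → 15.1.2; dyed → 15.1.2.1. Scheduled 8%. Brenmore agreement on 15.1.4.1: 15.1.2.1 not covered. → 8%.
Line D: cotton → 15.1; nonwoven → 15.1.3; printed → 15.1.3.2. Scheduled 24%. Galveny agreement on 15.2: 15.1.3.2 not covered. → 24%.
Line E: polyester → 15.2; woven → 15.2.1; unbleached → 15.2.1.3. Scheduled 22%. anti-dumping (Cassovia, 15.2.1): +27%; total 22% + 27% = 49%. → 49%.
Sum: 13% + 9% + 8% + 24% + 49% = 103%.

103%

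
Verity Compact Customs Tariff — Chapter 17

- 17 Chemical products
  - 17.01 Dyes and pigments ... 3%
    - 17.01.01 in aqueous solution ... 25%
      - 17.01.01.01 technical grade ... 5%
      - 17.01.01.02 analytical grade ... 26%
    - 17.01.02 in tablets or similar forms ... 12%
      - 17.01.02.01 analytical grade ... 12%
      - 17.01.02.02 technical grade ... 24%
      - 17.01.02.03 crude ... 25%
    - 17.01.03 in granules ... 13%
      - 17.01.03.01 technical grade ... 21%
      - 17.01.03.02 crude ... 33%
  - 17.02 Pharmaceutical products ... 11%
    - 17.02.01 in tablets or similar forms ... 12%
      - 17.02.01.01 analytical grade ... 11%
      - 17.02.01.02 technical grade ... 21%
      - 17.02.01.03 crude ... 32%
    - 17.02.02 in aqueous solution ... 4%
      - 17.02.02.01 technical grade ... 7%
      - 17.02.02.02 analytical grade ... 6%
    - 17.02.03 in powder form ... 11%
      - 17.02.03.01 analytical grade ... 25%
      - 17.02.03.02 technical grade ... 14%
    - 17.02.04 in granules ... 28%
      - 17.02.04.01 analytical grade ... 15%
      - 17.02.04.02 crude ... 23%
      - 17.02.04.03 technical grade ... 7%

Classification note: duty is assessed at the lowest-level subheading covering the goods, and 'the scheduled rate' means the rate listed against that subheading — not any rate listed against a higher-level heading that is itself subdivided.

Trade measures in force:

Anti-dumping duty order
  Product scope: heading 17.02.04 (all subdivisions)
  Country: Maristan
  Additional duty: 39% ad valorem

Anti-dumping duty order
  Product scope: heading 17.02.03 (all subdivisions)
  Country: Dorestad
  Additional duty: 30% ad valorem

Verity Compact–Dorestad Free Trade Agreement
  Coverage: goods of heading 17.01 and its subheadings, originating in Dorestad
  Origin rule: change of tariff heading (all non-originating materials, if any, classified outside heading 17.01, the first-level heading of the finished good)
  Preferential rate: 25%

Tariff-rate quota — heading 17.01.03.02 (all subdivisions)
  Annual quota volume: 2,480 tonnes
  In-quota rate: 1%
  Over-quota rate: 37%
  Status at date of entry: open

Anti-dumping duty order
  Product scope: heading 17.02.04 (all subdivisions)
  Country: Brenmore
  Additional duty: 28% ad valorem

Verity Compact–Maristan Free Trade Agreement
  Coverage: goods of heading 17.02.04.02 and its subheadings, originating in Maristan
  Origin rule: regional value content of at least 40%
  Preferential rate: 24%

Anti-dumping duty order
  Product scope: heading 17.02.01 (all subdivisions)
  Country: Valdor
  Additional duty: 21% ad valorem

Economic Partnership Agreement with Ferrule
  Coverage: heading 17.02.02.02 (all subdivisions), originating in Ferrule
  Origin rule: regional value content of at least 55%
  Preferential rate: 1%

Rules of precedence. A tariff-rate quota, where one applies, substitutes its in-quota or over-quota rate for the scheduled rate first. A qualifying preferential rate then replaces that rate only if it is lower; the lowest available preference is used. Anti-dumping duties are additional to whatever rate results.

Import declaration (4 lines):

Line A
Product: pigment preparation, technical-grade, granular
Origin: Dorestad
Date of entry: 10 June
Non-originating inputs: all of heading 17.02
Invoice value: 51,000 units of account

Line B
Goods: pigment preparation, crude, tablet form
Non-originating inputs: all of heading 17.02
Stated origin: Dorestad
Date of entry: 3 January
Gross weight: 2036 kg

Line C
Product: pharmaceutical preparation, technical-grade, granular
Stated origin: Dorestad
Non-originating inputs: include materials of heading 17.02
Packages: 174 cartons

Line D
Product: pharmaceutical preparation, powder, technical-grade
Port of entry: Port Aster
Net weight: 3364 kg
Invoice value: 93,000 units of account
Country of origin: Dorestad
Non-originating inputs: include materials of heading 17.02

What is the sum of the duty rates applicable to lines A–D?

97%

Line A: pigment → 17.01; granular → 17.01.03; technical-grade → 17.01.03.01. Scheduled 21%. Dorestad agreement on 17.01: CTH met → 25% available; preference 25% not lower than 21% → no reduction. → 21%.
Line B: pigment → 17.01; tablet form → 17.01.02; crude → 17.01.02.03. Scheduled 25%. Dorestad agreement on 17.01: CTH met → 25% available; preference 25% not lower than 25% → no reduction. → 25%.
Line C: pharmaceutical → 17.02; granular → 17.02.04; technical-grade → 17.02.04.03. Scheduled 7%. Dorestad agreement on 17.01: 17.02.04.03 not covered. → 7%.
Line D: pharmaceutical → 17.02; powder → 17.02.03; technical-grade → 17.02.03.02. Scheduled 14%. Dorestad agreement on 17.01: 17.02.03.02 not covered; anti-dumping (Dorestad, 17.02.03): +30%; total 14% + 30% = 44%. → 44%.
Sum: 21% + 25% + 7% + 44% = 97%.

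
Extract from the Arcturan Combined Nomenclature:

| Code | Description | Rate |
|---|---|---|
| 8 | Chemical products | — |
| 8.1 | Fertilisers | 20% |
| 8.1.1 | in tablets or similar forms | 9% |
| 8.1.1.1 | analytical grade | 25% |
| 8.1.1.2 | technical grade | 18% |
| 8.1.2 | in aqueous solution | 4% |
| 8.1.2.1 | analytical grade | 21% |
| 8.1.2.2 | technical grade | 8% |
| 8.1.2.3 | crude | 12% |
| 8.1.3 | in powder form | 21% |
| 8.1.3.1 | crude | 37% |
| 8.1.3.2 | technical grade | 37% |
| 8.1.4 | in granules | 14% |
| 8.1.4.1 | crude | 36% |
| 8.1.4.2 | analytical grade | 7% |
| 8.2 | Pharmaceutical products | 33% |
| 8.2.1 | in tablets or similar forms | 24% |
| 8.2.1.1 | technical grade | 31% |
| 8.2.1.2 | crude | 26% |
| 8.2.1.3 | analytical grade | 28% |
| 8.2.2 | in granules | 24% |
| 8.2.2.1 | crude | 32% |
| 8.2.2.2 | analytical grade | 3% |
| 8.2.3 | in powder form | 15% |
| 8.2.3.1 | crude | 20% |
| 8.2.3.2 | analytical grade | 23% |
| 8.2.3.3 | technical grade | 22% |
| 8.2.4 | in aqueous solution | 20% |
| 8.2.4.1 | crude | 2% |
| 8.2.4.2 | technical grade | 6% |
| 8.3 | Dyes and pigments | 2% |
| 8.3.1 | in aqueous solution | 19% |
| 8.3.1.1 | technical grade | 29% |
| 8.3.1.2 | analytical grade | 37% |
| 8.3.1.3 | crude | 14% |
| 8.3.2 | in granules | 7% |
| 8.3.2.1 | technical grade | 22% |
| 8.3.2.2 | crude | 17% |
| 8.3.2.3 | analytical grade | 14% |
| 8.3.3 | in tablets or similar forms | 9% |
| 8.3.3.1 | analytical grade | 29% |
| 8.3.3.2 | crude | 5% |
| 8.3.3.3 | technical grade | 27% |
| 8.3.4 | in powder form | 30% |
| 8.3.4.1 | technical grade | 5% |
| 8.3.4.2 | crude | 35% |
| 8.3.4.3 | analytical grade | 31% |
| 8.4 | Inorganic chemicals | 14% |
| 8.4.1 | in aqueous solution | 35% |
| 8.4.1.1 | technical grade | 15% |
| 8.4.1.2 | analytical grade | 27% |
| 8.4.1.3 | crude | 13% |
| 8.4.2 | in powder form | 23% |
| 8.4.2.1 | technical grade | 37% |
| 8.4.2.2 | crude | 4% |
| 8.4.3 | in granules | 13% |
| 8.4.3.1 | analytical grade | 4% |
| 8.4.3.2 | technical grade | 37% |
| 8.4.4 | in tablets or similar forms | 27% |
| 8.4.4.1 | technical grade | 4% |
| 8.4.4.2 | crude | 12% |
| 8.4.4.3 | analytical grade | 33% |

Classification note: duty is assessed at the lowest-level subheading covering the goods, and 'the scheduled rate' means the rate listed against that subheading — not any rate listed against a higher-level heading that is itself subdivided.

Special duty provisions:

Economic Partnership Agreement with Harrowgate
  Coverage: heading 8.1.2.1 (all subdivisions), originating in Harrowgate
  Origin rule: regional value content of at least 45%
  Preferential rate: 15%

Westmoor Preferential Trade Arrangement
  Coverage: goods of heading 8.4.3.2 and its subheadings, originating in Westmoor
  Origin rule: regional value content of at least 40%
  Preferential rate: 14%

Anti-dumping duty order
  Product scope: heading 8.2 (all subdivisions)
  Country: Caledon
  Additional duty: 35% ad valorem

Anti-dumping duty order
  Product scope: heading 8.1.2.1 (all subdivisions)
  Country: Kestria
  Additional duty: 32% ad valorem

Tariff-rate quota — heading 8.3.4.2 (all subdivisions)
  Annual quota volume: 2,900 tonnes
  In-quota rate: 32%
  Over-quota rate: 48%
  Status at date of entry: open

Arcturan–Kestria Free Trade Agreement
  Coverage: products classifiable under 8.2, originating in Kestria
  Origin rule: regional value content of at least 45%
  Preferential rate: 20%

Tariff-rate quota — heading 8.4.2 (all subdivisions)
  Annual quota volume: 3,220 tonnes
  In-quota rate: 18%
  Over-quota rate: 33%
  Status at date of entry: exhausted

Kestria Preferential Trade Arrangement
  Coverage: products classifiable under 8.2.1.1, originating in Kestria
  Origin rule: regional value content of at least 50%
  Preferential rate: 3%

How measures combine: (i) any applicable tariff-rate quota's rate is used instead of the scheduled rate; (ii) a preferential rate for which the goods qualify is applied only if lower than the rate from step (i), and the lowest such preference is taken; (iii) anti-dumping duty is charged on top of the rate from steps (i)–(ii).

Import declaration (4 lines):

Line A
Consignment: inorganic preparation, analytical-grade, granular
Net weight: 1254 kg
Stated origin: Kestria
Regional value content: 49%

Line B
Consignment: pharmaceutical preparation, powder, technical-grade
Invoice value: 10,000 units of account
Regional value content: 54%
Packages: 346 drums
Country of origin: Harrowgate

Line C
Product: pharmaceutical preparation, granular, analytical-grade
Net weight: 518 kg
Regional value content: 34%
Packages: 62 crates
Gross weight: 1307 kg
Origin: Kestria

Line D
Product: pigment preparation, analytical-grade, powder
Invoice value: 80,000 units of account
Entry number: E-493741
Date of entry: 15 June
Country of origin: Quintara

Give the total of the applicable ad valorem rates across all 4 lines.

60%

Line A: inorganic → 8.4; granular → 8.4.3; analytical-grade → 8.4.3.1. Scheduled 4%. Kestria agreement on 8.2: 8.4.3.1 not covered; Kestria agreement on 8.2.1.1: 8.4.3.1 not covered. → 4%.
Line B: pharmaceutical → 8.2; powder → 8.2.3; technical-grade → 8.2.3.3. Scheduled 22%. Harrowgate agreement on 8.1.2.1: 8.2.3.3 not covered. → 22%.
Line C: pharmaceutical → 8.2; granular → 8.2.2; analytical-grade → 8.2.2.2. Scheduled 3%. Kestria agreement on 8.2: RVC < 45%; Kestria agreement on 8.2.1.1: 8.2.2.2 not covered. → 3%.
Line D: pigment → 8.3; powder → 8.3.4; analytical-grade → 8.3.4.3. Scheduled 31%. No special measure applies. → 31%.
Sum: 4% + 22% + 3% + 31% = 60%.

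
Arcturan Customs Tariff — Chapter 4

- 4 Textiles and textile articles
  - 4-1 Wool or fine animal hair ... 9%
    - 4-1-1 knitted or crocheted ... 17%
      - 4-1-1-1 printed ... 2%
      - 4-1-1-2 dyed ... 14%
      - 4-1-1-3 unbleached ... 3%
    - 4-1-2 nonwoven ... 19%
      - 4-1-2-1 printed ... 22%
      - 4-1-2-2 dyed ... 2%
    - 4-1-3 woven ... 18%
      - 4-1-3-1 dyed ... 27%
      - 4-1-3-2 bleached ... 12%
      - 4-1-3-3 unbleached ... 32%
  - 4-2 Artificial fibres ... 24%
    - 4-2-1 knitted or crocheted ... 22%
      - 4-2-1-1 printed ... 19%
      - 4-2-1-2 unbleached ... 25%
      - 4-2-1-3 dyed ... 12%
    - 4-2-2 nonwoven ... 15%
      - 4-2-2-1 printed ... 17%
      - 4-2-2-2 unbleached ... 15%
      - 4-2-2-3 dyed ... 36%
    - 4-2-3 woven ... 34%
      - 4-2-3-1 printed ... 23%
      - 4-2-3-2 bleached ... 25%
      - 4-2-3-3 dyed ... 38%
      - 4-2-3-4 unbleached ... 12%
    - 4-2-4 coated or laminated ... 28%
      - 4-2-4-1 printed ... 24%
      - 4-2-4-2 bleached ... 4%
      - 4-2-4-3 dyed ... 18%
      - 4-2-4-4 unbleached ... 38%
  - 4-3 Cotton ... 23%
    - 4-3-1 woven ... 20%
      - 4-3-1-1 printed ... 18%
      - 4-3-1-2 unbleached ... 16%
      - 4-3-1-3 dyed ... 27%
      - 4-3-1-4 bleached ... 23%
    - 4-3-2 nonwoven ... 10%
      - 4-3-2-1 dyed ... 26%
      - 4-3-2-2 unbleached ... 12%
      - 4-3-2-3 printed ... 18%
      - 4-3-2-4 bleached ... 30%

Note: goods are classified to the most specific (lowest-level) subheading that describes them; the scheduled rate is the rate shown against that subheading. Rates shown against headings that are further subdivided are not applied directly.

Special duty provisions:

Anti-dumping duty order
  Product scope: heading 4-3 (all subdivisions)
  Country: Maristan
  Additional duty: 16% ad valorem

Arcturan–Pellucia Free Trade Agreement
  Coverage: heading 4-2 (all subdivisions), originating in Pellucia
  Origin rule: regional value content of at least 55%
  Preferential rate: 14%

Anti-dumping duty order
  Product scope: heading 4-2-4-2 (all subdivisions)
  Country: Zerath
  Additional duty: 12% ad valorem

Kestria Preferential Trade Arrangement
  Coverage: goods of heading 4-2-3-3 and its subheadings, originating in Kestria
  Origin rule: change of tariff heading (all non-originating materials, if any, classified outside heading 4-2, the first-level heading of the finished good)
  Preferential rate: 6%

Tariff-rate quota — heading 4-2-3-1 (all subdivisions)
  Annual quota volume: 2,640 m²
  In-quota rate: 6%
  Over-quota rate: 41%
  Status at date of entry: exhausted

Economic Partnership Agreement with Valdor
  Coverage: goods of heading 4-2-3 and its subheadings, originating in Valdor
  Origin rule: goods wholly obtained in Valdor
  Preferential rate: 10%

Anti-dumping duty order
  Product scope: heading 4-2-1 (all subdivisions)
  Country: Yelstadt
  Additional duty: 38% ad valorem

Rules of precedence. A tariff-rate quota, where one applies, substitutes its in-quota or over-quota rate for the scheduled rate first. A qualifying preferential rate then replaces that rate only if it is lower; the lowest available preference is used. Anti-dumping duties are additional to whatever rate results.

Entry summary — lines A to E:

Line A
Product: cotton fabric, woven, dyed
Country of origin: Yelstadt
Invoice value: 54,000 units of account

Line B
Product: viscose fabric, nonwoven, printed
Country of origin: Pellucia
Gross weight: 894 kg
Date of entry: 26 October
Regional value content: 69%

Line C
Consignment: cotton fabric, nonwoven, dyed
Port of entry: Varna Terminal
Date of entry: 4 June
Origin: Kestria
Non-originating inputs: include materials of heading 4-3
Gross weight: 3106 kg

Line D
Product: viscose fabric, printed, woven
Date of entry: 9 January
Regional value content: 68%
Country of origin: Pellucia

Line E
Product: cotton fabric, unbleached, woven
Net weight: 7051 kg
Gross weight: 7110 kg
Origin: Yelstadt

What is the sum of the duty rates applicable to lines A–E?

97%

Line A: cotton → 4-3; woven → 4-3-1; dyed → 4-3-1-3. Scheduled 27%. No special measure applies. → 27%.
Line B: viscose → 4-2; nonwoven → 4-2-2; printed → 4-2-2-1. Scheduled 17%. Pellucia agreement on 4-2: RVC ≥ 55% → 14% available; preferential 14%. → 14%.
Line C: cotton → 4-3; nonwoven → 4-3-2; dyed → 4-3-2-1. Scheduled 26%. Kestria agreement on 4-2-3-3: 4-3-2-1 not covered. → 26%.
Line D: viscose → 4-2; woven → 4-2-3; printed → 4-2-3-1. Scheduled 23%. quota on 4-2-3-1 exhausted → over-quota 41%; Pellucia agreement on 4-2: RVC ≥ 55% → 14% available; preferential 14%. → 14%.
Line E: cotton → 4-3; woven → 4-3-1; unbleached → 4-3-1-2. Scheduled 16%. No special measure applies. → 16%.
Sum: 27% + 14% + 26% + 14% + 16% = 97%.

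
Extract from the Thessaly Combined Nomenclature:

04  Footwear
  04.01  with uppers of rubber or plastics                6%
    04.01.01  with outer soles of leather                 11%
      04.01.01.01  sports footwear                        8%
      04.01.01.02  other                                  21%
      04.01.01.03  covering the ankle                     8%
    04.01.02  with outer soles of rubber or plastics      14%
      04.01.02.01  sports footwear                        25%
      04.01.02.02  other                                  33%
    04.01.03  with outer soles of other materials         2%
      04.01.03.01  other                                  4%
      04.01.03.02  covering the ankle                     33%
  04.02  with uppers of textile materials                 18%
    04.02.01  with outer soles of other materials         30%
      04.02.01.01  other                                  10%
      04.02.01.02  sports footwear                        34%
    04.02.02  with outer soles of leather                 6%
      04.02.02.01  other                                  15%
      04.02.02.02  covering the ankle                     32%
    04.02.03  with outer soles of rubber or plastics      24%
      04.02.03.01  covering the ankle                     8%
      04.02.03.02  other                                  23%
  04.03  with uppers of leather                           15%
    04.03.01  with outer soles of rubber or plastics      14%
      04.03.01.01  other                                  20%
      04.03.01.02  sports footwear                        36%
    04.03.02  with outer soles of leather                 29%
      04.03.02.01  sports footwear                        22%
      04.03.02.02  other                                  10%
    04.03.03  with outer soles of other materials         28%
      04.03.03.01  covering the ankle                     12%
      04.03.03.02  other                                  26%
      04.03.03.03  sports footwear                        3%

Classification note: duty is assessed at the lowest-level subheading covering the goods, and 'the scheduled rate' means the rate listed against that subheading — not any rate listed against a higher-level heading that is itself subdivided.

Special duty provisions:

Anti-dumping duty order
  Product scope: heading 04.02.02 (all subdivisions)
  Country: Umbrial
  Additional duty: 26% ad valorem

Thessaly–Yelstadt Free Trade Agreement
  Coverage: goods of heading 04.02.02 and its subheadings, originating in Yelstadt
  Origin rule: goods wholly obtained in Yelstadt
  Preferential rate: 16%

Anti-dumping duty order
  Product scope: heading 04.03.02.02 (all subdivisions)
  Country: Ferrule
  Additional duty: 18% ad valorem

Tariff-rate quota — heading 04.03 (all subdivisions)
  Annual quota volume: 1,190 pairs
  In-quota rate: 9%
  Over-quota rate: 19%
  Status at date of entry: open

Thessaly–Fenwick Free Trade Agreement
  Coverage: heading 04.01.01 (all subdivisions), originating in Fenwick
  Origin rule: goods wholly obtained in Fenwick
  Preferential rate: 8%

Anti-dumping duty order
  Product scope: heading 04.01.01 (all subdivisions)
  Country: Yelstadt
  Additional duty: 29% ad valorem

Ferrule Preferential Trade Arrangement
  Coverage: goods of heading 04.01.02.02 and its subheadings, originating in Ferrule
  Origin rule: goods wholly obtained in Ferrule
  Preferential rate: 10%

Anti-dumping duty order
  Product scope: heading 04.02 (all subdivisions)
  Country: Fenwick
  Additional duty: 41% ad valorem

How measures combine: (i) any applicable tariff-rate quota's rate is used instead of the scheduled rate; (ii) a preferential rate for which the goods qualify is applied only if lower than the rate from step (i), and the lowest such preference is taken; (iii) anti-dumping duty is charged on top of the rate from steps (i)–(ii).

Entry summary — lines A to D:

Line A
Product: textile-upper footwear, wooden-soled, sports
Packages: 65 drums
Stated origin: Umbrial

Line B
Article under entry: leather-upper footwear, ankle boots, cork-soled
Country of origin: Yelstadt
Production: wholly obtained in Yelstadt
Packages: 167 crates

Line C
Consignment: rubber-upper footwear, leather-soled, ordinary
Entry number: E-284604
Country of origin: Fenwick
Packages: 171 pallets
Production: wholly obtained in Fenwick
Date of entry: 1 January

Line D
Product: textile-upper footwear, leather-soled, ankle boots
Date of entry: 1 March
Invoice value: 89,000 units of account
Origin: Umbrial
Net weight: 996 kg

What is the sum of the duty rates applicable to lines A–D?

109%

Line A: textile-upper → 04.02; wooden-soled → 04.02.01; sports → 04.02.01.02. Scheduled 34%. No special measure applies. → 34%.
Line B: leather-upper → 04.03; cork-soled → 04.03.03; ankle boots → 04.03.03.01. Scheduled 12%. quota on 04.03 open → in-quota 9%; Yelstadt agreement on 04.02.02: 04.03.03.01 not covered. → 9%.
Line C: rubber-upper → 04.01; leather-soled → 04.01.01; ordinary → 04.01.01.02. Scheduled 21%. Fenwick agreement on 04.01.01: wholly obtained → 8% available; preferential 8%. → 8%.
Line D: textile-upper → 04.02; leather-soled → 04.02.02; ankle boots → 04.02.02.02. Scheduled 32%. anti-dumping (Umbrial, 04.02.02): +26%; total 32% + 26% = 58%. → 58%.
Sum: 34% + 9% + 8% + 58% = 109%.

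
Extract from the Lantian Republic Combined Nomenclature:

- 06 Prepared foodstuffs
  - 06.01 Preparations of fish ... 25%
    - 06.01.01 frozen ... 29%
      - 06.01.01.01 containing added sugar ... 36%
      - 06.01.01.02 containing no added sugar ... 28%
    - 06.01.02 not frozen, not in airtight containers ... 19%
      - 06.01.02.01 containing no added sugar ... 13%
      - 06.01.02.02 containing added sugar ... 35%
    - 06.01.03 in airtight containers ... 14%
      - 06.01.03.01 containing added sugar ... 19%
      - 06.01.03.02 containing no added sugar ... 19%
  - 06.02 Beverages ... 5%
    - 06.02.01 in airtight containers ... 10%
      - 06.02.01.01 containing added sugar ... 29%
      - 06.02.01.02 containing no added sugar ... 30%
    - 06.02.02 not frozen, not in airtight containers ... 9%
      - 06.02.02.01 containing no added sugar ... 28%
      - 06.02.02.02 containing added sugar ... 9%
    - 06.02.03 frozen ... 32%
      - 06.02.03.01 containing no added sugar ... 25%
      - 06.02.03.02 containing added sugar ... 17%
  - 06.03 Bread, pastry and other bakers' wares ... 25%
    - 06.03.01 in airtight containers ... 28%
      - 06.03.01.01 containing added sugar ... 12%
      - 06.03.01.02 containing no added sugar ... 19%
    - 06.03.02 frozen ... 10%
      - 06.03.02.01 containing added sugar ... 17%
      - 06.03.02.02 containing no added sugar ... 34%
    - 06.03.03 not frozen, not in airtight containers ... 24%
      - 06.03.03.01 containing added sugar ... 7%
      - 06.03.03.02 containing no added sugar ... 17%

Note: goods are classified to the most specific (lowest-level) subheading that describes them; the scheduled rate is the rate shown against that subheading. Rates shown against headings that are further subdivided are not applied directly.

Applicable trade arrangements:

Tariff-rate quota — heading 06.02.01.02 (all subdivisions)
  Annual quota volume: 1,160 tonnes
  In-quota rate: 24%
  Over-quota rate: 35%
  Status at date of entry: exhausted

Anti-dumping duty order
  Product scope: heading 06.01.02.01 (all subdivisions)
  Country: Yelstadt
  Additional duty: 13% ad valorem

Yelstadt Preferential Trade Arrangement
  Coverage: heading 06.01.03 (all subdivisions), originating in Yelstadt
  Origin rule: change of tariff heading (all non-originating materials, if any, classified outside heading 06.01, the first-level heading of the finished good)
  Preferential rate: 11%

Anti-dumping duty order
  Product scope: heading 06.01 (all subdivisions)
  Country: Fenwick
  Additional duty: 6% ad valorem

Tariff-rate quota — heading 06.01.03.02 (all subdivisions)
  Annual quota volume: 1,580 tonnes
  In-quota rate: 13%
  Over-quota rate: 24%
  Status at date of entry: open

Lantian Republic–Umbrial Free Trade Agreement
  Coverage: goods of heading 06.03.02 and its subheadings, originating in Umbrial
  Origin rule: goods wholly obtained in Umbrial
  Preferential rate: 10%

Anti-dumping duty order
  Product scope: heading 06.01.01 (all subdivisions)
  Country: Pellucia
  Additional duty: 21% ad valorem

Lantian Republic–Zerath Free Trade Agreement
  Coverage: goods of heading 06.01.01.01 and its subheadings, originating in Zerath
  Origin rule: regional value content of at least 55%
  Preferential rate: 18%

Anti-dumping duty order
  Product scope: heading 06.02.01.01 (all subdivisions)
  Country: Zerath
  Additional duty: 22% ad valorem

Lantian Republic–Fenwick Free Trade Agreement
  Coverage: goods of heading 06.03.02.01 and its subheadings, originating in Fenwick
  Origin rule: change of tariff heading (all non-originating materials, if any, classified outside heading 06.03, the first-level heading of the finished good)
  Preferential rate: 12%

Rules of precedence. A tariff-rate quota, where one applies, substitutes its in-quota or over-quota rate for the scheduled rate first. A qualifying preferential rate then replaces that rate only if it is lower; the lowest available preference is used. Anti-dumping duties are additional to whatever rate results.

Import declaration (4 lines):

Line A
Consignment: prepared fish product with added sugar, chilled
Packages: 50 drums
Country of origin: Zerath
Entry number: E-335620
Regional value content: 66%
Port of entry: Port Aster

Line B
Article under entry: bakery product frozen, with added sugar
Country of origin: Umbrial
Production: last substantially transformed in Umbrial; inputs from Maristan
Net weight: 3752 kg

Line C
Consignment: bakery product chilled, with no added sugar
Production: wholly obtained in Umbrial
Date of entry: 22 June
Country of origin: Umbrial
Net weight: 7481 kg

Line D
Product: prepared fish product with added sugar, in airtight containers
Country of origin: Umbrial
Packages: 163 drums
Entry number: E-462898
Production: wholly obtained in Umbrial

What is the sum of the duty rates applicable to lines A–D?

Line A: prepared fish product → 06.01; chilled → 06.01.02; with added sugar → 06.01.02.02. Scheduled 35%. Zerath agreement on 06.01.01.01: 06.01.02.02 not covered. → 35%.
Line B: bakery product → 06.03; frozen → 06.03.02; with added sugar → 06.03.02.01. Scheduled 17%. Umbrial agreement on 06.03.02: not wholly obtained. → 17%.
Line C: bakery product → 06.03; chilled → 06.03.03; with no added sugar → 06.03.03.02. Scheduled 17%. Umbrial agreement on 06.03.02: 06.03.03.02 not covered. → 17%.
Line D: prepared fish product → 06.01; in airtight containers → 06.01.03; with added sugar → 06.01.03.01. Scheduled 19%. Umbrial agreement on 06.03.02: 06.01.03.01 not covered. → 19%.
Sum: 35% + 17% + 17% + 19% = 88%.

88%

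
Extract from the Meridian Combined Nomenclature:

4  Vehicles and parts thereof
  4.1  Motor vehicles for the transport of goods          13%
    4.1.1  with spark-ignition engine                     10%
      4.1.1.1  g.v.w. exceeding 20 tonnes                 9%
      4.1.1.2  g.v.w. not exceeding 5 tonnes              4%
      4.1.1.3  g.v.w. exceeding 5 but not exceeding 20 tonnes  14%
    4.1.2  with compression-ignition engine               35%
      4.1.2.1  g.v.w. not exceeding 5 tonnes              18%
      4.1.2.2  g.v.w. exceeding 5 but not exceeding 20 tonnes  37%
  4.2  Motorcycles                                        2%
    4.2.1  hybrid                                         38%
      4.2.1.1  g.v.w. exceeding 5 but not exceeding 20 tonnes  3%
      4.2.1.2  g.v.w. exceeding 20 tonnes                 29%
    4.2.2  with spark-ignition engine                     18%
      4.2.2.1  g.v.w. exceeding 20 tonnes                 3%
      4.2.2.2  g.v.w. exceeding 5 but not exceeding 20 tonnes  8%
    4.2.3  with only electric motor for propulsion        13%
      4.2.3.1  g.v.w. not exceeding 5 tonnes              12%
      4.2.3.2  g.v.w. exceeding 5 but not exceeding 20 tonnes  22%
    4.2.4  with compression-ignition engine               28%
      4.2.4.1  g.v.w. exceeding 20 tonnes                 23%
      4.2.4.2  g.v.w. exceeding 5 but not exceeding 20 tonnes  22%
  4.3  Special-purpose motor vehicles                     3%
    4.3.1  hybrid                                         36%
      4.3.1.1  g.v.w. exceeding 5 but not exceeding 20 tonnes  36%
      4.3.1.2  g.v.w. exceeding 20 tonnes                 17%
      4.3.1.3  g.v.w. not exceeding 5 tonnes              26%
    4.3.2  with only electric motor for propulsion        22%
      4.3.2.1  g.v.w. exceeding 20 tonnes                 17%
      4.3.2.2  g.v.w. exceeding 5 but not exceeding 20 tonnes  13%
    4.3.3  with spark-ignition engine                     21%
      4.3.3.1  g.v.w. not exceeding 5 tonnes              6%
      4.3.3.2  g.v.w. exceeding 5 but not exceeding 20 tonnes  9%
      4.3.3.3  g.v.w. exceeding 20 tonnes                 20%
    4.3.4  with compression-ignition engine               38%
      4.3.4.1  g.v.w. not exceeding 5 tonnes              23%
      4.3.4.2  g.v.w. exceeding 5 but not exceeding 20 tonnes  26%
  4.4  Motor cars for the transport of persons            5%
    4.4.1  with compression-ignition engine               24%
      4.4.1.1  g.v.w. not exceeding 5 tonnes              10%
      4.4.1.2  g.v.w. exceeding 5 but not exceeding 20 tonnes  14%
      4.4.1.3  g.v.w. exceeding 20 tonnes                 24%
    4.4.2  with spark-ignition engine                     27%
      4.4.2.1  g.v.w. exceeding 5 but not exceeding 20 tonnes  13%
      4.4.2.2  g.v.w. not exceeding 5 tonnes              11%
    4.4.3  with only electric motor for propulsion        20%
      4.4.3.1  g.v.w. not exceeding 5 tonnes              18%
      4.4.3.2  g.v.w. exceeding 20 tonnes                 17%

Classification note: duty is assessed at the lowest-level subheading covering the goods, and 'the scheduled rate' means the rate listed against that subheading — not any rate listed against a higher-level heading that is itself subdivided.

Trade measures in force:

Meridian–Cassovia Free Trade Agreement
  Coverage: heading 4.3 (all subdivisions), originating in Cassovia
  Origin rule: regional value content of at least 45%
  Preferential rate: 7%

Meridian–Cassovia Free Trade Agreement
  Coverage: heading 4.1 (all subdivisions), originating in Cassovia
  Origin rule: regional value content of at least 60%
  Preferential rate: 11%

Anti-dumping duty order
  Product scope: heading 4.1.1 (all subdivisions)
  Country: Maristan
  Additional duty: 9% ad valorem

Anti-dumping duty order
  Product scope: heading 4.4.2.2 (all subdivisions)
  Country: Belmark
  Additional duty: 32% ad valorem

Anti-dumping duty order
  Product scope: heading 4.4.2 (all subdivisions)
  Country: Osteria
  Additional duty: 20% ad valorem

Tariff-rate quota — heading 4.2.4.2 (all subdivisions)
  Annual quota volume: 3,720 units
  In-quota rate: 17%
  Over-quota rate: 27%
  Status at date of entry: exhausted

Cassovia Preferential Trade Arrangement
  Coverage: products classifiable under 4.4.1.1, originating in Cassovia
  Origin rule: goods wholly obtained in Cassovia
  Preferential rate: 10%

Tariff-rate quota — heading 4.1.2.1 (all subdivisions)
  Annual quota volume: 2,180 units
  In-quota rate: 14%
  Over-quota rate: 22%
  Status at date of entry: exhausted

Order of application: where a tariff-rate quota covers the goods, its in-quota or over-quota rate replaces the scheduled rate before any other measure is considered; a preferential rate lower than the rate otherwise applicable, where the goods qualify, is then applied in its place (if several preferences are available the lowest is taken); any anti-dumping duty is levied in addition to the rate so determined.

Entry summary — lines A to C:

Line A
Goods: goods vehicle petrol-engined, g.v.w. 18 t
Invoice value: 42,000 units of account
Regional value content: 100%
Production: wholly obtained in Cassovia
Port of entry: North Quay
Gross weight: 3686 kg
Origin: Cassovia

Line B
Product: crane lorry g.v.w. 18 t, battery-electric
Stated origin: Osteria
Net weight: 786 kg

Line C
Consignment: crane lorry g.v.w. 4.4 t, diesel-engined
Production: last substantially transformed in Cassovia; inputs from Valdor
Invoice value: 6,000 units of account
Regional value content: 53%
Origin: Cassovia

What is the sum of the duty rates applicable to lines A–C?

Line A: goods vehicle → 4.1; petrol-engined → 4.1.1; g.v.w. 18 t → 4.1.1.3. Scheduled 14%. Cassovia agreement on 4.3: 4.1.1.3 not covered; Cassovia agreement on 4.1: RVC ≥ 60% → 11% available; Cassovia agreement on 4.4.1.1: 4.1.1.3 not covered; preferential 11%. → 11%.
Line B: crane lorry → 4.3; battery-electric → 4.3.2; g.v.w. 18 t → 4.3.2.2. Scheduled 13%. No special measure applies. → 13%.
Line C: crane lorry → 4.3; diesel-engined → 4.3.4; g.v.w. 4.4 t → 4.3.4.1. Scheduled 23%. Cassovia agreement on 4.3: RVC ≥ 45% → 7% available; Cassovia agreement on 4.1: 4.3.4.1 not covered; Cassovia agreement on 4.4.1.1: 4.3.4.1 not covered; preferential 7%. → 7%.
Sum: 11% + 13% + 7% = 31%.

31%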